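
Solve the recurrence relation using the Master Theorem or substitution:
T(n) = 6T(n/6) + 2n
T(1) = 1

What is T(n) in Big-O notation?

By Master Theorem: a=6, b=6, f(n)=2n. Since log_6(6) = 1 and f(n) = Θ(n^1), Case 2 applies. T(n) = O(n log n).

Answer: O(n log n)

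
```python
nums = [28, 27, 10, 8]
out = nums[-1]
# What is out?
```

Trace:
`nums = [28, 27, 10, 8]` → nums = [28, 27, 10, 8]
`out = nums[-1]` → out = 8
So out = 8

Answer: 8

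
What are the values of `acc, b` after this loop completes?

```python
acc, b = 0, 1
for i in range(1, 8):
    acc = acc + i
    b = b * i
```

Sum and factorial of 1 to 7
`acc, b` takes the values: (0, 1) → (1, 1) → (3, 1) → (3, 2) → (6, 2) → (6, 6) → (10, 6) → (10, 24) → (15, 24) → (15, 120) → (21, 120) → (21, 720) → (28, 720) → (28, 5040)

Answer: 28, 5040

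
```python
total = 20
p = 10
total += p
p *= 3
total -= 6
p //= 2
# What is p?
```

Trace:
`total = 20` → total = 20
`p = 10` → p = 10
`total += p` → total = 30
`p *= 3` → p = 30
`total -= 6` → total = 24
`p //= 2` → p = 15
So p = 15

Answer: 15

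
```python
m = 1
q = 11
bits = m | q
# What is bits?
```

Trace:
`m = 1` → m = 1
`q = 11` → q = 11
`bits = m | q` → bits = 11
So bits = 11

Answer: 11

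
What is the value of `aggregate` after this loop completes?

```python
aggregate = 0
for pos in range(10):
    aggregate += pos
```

Sum of 0 to 9 = 45
`aggregate` takes the values: 0 → 1 → 3 → 6 → 10 → 15 → 21 → 28 → 36 → 45

Answer: 45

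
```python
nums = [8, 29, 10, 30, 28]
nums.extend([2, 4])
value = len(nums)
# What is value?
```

Trace:
`nums = [8, 29, 10, 30, 28]` → nums = [8, 29, 10, 30, 28]
`nums.extend([2, 4])` → nums = [8, 29, 10, 30, 28, 2, 4]
`value = len(nums)` → value = 7
So value = 7

Answer: 7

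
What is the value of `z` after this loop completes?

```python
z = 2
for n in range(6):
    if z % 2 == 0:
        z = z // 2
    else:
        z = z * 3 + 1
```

Collatz-style transformation from 2
`z` takes the values: 2 → 1 → 4 → 2 → 1 → 4 → 2

Answer: 2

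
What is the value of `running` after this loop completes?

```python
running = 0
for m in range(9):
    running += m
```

Sum of 0 to 8 = 36
`running` takes the values: 0 → 1 → 3 → 6 → 10 → 15 → 21 → 28 → 36

Answer: 36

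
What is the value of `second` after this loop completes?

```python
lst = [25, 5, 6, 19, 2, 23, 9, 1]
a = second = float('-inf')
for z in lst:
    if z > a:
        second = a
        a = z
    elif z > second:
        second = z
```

Second largest (with repeats) in [25, 5, 6, 19, 2, 23, 9, 1]
`second` takes the values: -inf → 5 → 6 → 19 → 23

Answer: 23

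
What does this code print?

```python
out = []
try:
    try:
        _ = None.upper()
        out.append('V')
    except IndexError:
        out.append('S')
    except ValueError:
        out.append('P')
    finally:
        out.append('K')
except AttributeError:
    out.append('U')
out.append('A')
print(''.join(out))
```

Execution trace: 'K' (inner finally) → 'U' (outer except AttributeError) → 'A' (after the try/except). Output: KUA

Answer: KUA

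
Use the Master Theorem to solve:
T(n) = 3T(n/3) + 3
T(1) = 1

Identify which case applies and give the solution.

a=3, b=3, f(n)=3. log_3(3) = 1. Since c=0 < 1, Case 1 applies: T(n) = Θ(n^log_b(a)) = O(n).

Answer: O(n) - Case 1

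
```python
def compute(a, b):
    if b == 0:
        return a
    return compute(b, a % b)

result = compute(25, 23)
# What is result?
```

compute(25, 23) -> compute(23, 2) -> compute(2, 1) -> compute(1, 0) -> 1

Answer: 1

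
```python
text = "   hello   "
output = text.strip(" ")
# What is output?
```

Trace:
`text = "   hello   "` → text = '   hello   '
`output = text.strip(" ")` → output = 'hello'
So output = 'hello'

Answer: 'hello'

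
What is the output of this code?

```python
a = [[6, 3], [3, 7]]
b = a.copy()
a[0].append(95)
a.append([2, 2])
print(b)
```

Key concept: shallow copy with nested lists.
Step by step:
`a = [[6, 3], [3, 7]]` → a = [[6, 3], [3, 7]]
`b = a.copy()` → b = [[6, 3], [3, 7]]
`a[0].append(95)` → a = [[6, 3, 95], [3, 7]]; b = [[6, 3, 95], [3, 7]]
`a.append([2, 2])` → a = [[6, 3, 95], [3, 7], [2, 2]]
`print(b)` → prints [[6, 3, 95], [3, 7]]

Answer: [[6, 3, 95], [3, 7]]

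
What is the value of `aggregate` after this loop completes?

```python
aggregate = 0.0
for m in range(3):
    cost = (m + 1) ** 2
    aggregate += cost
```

Sum of squared losses 1² + 2² + ... + 3²
`aggregate` takes the values: 0.0 → 1.0 → 5.0 → 14.0

Answer: 14.0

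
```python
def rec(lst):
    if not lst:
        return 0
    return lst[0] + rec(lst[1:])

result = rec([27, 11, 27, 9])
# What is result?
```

27 + 11 + 27 + 9 + 0 = 74

Answer: 74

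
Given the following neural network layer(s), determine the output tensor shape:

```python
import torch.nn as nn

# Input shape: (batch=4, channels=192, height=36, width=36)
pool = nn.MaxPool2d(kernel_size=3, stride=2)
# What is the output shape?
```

Input: (4, 192, 36, 36) -> Output: (4, 192, 17, 17)

Answer: (4, 192, 17, 17)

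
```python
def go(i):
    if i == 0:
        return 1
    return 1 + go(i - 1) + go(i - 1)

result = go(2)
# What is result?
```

go(i) = 1 + 2·go(i-1), go(0)=1. Closed form: (1+1)·2^2 - 1 = 7.

Answer: 7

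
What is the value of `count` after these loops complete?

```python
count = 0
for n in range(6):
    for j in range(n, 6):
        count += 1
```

Upper triangle: 6 + 5 + ... + 1
`count` takes the values: 0 → 1 → 2 → 3 → 4 → 5 → 6 → 7 → 8 → 9 → 10 → 11 → 12 → 13 → 14 → 15 → 16 → 17 → 18 → 19 → 20 → 21

Answer: 21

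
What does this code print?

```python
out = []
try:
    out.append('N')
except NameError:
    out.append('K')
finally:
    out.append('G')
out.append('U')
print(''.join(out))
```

Execution trace: 'N' (try body, no exception) → 'G' (finally) → 'U' (after the try/except). Output: NGU

Answer: NGU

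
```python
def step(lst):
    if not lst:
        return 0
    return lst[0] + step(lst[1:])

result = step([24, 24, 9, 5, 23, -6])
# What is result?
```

24 + 24 + 9 + 5 + 23 + (-6) + 0 = 79

Answer: 79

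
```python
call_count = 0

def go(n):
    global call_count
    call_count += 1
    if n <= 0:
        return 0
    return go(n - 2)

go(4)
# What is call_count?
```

Linear recursion stepping by 2: 3 calls from n=4 down to ≤0.

Answer: 3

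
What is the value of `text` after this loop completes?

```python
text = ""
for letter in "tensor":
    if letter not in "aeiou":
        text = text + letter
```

Remove vowels from 'tensor'
`text` takes the values: "" → "t" → "tn" → "tns" → "tnsr"

Answer: "tnsr"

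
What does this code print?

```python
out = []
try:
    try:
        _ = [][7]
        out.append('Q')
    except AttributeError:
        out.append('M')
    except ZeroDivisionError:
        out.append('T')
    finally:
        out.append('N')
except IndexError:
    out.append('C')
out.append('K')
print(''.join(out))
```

Execution trace: 'N' (inner finally) → 'C' (outer except IndexError) → 'K' (after the try/except). Output: NCK

Answer: NCK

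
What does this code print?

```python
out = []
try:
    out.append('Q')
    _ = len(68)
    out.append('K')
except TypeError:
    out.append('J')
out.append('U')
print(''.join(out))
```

Execution trace: 'Q' (try body) → 'J' (except TypeError) → 'U' (after the try/except). Output: QJU

Answer: QJU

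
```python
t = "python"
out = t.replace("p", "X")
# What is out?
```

Trace:
`t = "python"` → t = 'python'
`out = t.replace("p", "X")` → out = 'Xython'
So out = 'Xython'

Answer: 'Xython'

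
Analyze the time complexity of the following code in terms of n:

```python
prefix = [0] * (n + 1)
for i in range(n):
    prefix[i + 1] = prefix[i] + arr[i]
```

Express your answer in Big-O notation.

This is Prefix sum computation. Time complexity: O(n).

Answer: O(n)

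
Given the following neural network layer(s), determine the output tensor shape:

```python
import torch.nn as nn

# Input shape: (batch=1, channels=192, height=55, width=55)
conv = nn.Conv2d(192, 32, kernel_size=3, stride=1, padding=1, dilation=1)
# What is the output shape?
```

Input: (1, 192, 55, 55) -> Output: (1, 32, 55, 55)

Answer: (1, 32, 55, 55)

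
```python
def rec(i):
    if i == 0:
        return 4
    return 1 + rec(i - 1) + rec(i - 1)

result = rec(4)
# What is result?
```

rec(i) = 1 + 2·rec(i-1), rec(0)=4. Closed form: (4+1)·2^4 - 1 = 79.

Answer: 79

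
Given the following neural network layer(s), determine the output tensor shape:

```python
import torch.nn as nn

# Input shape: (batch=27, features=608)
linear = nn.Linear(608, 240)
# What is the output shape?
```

Input: (27, 608) -> Output: (27, 240)

Answer: (27, 240)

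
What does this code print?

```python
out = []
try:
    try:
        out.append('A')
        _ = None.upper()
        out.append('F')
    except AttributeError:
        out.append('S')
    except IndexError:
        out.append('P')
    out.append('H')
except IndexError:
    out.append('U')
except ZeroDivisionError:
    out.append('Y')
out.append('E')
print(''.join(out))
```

Execution trace: 'A' (inner try body) → 'S' (inner except AttributeError) → 'H' (try body, no exception) → 'E' (after the try/except). Output: ASHE

Answer: ASHE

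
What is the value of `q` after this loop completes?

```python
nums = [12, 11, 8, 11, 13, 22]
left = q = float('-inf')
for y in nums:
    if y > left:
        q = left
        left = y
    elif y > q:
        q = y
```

Second largest (with repeats) in [12, 11, 8, 11, 13, 22]
`q` takes the values: -inf → 11 → 12 → 13

Answer: 13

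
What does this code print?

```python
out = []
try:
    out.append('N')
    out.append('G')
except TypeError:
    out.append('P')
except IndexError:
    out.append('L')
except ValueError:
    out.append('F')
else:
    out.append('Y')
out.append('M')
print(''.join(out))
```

Execution trace: 'N' (try body) → 'G' (try body, no exception) → 'Y' (else) → 'M' (after the try/except). Output: NGYM

Answer: NGYM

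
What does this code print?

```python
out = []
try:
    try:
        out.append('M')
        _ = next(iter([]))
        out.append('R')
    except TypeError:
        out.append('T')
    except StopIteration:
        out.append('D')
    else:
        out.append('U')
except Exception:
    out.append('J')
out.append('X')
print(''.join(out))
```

Execution trace: 'M' (inner try body) → 'D' (inner except StopIteration) → 'X' (after the try/except). Output: MDX

Answer: MDX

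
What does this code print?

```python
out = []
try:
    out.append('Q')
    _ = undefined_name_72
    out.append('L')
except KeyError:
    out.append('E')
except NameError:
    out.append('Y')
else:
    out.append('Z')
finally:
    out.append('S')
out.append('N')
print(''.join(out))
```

Execution trace: 'Q' (try body) → 'Y' (except NameError) → 'S' (finally) → 'N' (after the try/except). Output: QYSN

Answer: QYSN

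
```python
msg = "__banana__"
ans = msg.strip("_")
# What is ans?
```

Trace:
`msg = "__banana__"` → msg = '__banana__'
`ans = msg.strip("_")` → ans = 'banana'
So ans = 'banana'

Answer: 'banana'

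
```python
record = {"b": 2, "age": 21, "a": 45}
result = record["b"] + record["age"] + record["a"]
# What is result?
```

Trace:
`record = {"b": 2, "age": 21, "a": 45}` → record = {'b': 2, 'age': 21, 'a': 45}
`result = record["b"] + record["age"] + record["a"]` → result = 68
So result = 68

Answer: 68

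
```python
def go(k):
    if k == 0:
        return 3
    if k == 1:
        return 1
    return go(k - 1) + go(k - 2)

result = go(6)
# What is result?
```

Build up from base cases: go(0)=3, go(1)=1, go(2)=4, go(3)=5, go(4)=9, go(5)=14, go(6)=23

Answer: 23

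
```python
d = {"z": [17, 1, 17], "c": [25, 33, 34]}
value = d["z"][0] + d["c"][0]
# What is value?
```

Trace:
`d = {"z": [17, 1, 17], "c": [25, 33, 34]}` → d = {'z': [17, 1, 17], 'c': [25, 33, 34]}
`value = d["z"][0] + d["c"][0]` → value = 42
So value = 42

Answer: 42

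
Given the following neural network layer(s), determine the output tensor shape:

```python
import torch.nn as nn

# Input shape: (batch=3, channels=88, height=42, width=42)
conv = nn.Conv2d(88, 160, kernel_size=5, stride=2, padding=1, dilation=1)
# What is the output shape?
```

Input: (3, 88, 42, 42) -> Output: (3, 160, 20, 20)

Answer: (3, 160, 20, 20)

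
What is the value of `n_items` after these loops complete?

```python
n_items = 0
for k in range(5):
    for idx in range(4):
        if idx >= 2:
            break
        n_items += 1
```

Inner breaks at 2, outer runs 5 times
`n_items` takes the values: 0 → 1 → 2 → 3 → 4 → 5 → 6 → 7 → 8 → 9 → 10

Answer: 10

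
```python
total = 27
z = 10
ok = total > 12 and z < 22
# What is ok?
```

Trace:
`total = 27` → total = 27
`z = 10` → z = 10
`ok = total > 12 and z < 22` → ok = True
So ok = True

Answer: True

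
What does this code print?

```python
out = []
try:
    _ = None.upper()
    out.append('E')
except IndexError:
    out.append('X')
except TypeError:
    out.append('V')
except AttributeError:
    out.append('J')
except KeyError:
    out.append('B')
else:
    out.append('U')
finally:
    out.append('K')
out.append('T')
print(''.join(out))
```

Execution trace: 'J' (except AttributeError) → 'K' (finally) → 'T' (after the try/except). Output: JKT

Answer: JKT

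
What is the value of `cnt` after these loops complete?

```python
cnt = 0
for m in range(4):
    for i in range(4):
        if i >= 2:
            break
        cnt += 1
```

Inner breaks at 2, outer runs 4 times
`cnt` takes the values: 0 → 1 → 2 → 3 → 4 → 5 → 6 → 7 → 8

Answer: 8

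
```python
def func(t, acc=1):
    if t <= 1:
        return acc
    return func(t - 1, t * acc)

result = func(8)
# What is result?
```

Accumulator trace (n, acc): (8, 1) -> (7, 8) -> (6, 56) -> (5, 336) -> (4, 1680) -> (3, 6720) -> (2, 20160) -> (1, 40320) -> return 40320

Answer: 40320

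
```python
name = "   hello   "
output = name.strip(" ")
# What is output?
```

Trace:
`name = "   hello   "` → name = '   hello   '
`output = name.strip(" ")` → output = 'hello'
So output = 'hello'

Answer: 'hello'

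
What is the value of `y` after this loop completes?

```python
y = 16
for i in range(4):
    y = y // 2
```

Halve 4 times: 16 // 2^4 = 1
`y` takes the values: 16 → 8 → 4 → 2 → 1

Answer: 1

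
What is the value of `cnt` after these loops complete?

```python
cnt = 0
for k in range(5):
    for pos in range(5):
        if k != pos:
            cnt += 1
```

5² - 5 (exclude diagonal)
`cnt` takes the values: 0 → 1 → 2 → 3 → 4 → 5 → 6 → 7 → 8 → 9 → 10 → 11 → 12 → 13 → 14 → 15 → 16 → 17 → 18 → 19 → 20

Answer: 20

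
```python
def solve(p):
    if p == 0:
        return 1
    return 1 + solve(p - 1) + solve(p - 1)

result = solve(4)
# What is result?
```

solve(p) = 1 + 2·solve(p-1), solve(0)=1. Closed form: (1+1)·2^4 - 1 = 31.

Answer: 31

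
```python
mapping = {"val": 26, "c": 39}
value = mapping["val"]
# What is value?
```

Trace:
`mapping = {"val": 26, "c": 39}` → mapping = {'val': 26, 'c': 39}
`value = mapping["val"]` → value = 26
So value = 26

Answer: 26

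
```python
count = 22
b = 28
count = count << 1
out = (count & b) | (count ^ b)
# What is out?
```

Trace:
`count = 22` → count = 22
`b = 28` → b = 28
`count = count << 1` → count = 44
`out = (count & b) | (count ^ b)` → out = 60
So out = 60

Answer: 60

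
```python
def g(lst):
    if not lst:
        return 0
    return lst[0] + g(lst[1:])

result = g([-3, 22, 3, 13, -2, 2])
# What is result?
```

(-3) + 22 + 3 + 13 + (-2) + 2 + 0 = 35

Answer: 35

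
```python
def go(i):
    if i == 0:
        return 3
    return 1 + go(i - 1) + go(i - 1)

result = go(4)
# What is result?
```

go(i) = 1 + 2·go(i-1), go(0)=3. Closed form: (3+1)·2^4 - 1 = 63.

Answer: 63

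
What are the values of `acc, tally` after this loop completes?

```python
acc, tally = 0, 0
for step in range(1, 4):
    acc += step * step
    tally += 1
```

Sum of squares and count
`acc, tally` takes the values: (0, 0) → (1, 0) → (1, 1) → (5, 1) → (5, 2) → (14, 2) → (14, 3)

Answer: 14, 3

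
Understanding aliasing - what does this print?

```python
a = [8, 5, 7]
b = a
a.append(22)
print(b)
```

Key concept: basic list aliasing.
Step by step:
`a = [8, 5, 7]` → a = [8, 5, 7]
`b = a` → b = [8, 5, 7] (same object as a)
`a.append(22)` → a = [8, 5, 7, 22] (same object as b); b = [8, 5, 7, 22] (same object as a)
`print(b)` → prints [8, 5, 7, 22]

Answer: [8, 5, 7, 22]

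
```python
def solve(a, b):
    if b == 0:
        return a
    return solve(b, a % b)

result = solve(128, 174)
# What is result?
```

solve(128, 174) -> solve(174, 128) -> solve(128, 46) -> solve(46, 36) -> solve(36, 10) -> solve(10, 6) -> solve(6, 4) -> solve(4, 2) -> solve(2, 0) -> 2

Answer: 2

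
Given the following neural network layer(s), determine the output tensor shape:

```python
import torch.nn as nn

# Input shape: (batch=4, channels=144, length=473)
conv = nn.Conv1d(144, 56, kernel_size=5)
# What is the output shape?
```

Input: (4, 144, 473) -> Output: (4, 56, 469)

Answer: (4, 56, 469)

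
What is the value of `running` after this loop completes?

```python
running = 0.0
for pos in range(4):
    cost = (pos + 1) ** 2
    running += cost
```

Sum of squared losses 1² + 2² + ... + 4²
`running` takes the values: 0.0 → 1.0 → 5.0 → 14.0 → 30.0

Answer: 30.0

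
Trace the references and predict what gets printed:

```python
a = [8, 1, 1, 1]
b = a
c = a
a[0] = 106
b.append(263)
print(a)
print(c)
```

Key concept: multiple aliases.
Step by step:
`a = [8, 1, 1, 1]` → a = [8, 1, 1, 1]
`b = a` → b = [8, 1, 1, 1] (same object as a)
`c = a` → c = [8, 1, 1, 1] (same object as a, b)
`a[0] = 106` → a = [106, 1, 1, 1] (same object as b, c); b = [106, 1, 1, 1] (same object as a, c); c = [106, 1, 1, 1] (same object as a, b)
`b.append(263)` → a = [106, 1, 1, 1, 263] (same object as b, c); b = [106, 1, 1, 1, 263] (same object as a, c); c = [106, 1, 1, 1, 263] (same object as a, b)
`print(a)` → prints [106, 1, 1, 1, 263]
`print(c)` → prints [106, 1, 1, 1, 263]

Answer:
[106, 1, 1, 1, 263]
[106, 1, 1, 1, 263]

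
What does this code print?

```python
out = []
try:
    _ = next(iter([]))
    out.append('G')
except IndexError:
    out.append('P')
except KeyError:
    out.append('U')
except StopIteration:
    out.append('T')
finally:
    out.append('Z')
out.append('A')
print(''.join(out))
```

Execution trace: 'T' (except StopIteration) → 'Z' (finally) → 'A' (after the try/except). Output: TZA

Answer: TZA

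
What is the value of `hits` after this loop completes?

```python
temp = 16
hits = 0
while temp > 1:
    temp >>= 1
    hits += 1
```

Count right shifts until 1
`hits` takes the values: 0 → 1 → 2 → 3 → 4

Answer: 4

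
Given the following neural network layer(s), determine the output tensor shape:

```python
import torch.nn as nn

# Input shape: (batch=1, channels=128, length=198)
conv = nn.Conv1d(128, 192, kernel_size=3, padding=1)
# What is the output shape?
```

Input: (1, 128, 198) -> Output: (1, 192, 198)

Answer: (1, 192, 198)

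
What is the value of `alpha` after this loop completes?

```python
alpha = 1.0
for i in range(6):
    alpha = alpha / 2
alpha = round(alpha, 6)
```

Halving LR 6 times: 1 / 2^6
`alpha` takes the values: 1.0 → 0.5 → 0.25 → 0.125 → 0.0625 → 0.03125 → 0.015625

Answer: 0.015625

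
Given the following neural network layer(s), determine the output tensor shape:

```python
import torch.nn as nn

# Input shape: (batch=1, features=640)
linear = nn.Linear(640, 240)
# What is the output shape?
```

Input: (1, 640) -> Output: (1, 240)

Answer: (1, 240)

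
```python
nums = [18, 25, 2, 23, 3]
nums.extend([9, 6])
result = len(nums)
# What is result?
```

Trace:
`nums = [18, 25, 2, 23, 3]` → nums = [18, 25, 2, 23, 3]
`nums.extend([9, 6])` → nums = [18, 25, 2, 23, 3, 9, 6]
`result = len(nums)` → result = 7
So result = 7

Answer: 7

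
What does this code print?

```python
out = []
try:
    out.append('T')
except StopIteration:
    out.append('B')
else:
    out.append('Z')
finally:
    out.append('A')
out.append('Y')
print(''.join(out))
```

Execution trace: 'T' (try body, no exception) → 'Z' (else) → 'A' (finally) → 'Y' (after the try/except). Output: TZAY

Answer: TZAY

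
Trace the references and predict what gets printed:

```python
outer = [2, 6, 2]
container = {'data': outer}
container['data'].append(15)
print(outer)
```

Key concept: dict holds reference to list.
Step by step:
`outer = [2, 6, 2]` → outer = [2, 6, 2]
`container = {'data': outer}` → container = {'data': [2, 6, 2]}
`container['data'].append(15)` → outer = [2, 6, 2, 15]; container = {'data': [2, 6, 2, 15]}
`print(outer)` → prints [2, 6, 2, 15]

Answer: [2, 6, 2, 15]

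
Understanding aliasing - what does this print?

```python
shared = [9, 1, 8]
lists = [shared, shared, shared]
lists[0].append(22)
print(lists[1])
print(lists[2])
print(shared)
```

Key concept: list of same reference.
Step by step:
`shared = [9, 1, 8]` → shared = [9, 1, 8]
`lists = [shared, shared, shared]` → lists = [[9, 1, 8], [9, 1, 8], [9, 1, 8]]
`lists[0].append(22)` → shared = [9, 1, 8, 22]; lists = [[9, 1, 8, 22], [9, 1, 8, 22], [9, 1, 8, 22]]
`print(lists[1])` → prints [9, 1, 8, 22]
`print(lists[2])` → prints [9, 1, 8, 22]
`print(shared)` → prints [9, 1, 8, 22]

Answer:
[9, 1, 8, 22]
[9, 1, 8, 22]
[9, 1, 8, 22]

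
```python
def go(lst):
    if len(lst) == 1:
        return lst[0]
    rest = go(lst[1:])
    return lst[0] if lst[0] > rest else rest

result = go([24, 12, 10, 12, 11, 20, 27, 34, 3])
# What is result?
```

Recursive max over [24, 12, 10, 12, 11, 20, 27, 34, 3] = 34

Answer: 34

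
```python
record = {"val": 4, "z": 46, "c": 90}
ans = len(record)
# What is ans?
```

Trace:
`record = {"val": 4, "z": 46, "c": 90}` → record = {'val': 4, 'z': 46, 'c': 90}
`ans = len(record)` → ans = 3
So ans = 3

Answer: 3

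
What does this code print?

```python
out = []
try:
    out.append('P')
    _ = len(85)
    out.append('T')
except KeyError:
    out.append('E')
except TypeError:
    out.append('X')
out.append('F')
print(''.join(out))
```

Execution trace: 'P' (try body) → 'X' (except TypeError) → 'F' (after the try/except). Output: PXF

Answer: PXF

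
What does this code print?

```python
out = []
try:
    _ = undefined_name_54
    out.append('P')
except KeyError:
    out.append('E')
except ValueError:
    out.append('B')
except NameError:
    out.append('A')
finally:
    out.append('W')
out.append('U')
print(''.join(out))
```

Execution trace: 'A' (except NameError) → 'W' (finally) → 'U' (after the try/except). Output: AWU

Answer: AWU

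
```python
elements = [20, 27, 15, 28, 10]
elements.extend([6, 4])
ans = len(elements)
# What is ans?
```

Trace:
`elements = [20, 27, 15, 28, 10]` → elements = [20, 27, 15, 28, 10]
`elements.extend([6, 4])` → elements = [20, 27, 15, 28, 10, 6, 4]
`ans = len(elements)` → ans = 7
So ans = 7

Answer: 7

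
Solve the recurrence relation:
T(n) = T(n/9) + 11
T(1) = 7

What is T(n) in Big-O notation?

Each step divides n by 9 and adds 11. After log_9(n) steps we reach T(1)=7. So T(n) = 11·log_9(n) + 7 = O(log n).

Answer: O(log n)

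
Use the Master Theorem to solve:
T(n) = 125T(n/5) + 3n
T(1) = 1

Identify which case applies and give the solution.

a=125, b=5, f(n)=3n. log_5(125) = 3. Since c=1 < 3, Case 1 applies: T(n) = Θ(n^log_b(a)) = O(n^3).

Answer: O(n^3) - Case 1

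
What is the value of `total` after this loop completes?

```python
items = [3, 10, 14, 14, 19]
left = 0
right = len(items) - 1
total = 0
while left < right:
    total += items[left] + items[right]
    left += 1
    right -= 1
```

Sum of pairs from ends
`total` takes the values: 0 → 22 → 46

Answer: 46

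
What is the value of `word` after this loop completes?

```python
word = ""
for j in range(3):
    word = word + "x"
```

Repeat 'x' 3 times
`word` takes the values: "" → "x" → "xx" → "xxx"

Answer: "xxx"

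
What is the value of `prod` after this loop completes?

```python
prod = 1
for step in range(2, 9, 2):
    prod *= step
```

Product of even numbers 2 to 8
`prod` takes the values: 1 → 2 → 8 → 48 → 384

Answer: 384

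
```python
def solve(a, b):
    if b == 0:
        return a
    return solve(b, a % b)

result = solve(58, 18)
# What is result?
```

solve(58, 18) -> solve(18, 4) -> solve(4, 2) -> solve(2, 0) -> 2

Answer: 2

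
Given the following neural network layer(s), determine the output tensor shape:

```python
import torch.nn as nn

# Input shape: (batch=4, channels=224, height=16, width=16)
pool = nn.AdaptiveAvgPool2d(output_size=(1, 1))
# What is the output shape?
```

Input: (4, 224, 16, 16) -> Output: (4, 224, 1, 1)

Answer: (4, 224, 1, 1)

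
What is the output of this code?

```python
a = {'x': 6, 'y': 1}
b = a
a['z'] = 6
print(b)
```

Key concept: dict aliasing.
Step by step:
`a = {'x': 6, 'y': 1}` → a = {'x': 6, 'y': 1}
`b = a` → b = {'x': 6, 'y': 1} (same object as a)
`a['z'] = 6` → a = {'x': 6, 'y': 1, 'z': 6} (same object as b); b = {'x': 6, 'y': 1, 'z': 6} (same object as a)
`print(b)` → prints {'x': 6, 'y': 1, 'z': 6}

Answer: {'x': 6, 'y': 1, 'z': 6}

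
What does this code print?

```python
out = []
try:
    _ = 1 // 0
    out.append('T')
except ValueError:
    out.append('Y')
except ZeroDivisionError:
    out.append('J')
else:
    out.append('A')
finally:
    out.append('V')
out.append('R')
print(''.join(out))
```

Execution trace: 'J' (except ZeroDivisionError) → 'V' (finally) → 'R' (after the try/except). Output: JVR

Answer: JVR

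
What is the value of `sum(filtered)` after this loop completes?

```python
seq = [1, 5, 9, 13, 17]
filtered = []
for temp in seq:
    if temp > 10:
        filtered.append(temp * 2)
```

Sum of doubled values > 10
`filtered` takes the values: [] → [26] → [26, 34]
So `sum(filtered)` = 60

Answer: 60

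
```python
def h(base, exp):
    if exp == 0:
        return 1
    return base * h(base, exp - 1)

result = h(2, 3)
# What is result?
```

h(2, 3) = 2 * 2 * 2 = 8

Answer: 8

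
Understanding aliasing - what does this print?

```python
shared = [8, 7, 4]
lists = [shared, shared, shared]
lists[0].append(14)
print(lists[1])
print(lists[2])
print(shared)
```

Key concept: list of same reference.
Step by step:
`shared = [8, 7, 4]` → shared = [8, 7, 4]
`lists = [shared, shared, shared]` → lists = [[8, 7, 4], [8, 7, 4], [8, 7, 4]]
`lists[0].append(14)` → shared = [8, 7, 4, 14]; lists = [[8, 7, 4, 14], [8, 7, 4, 14], [8, 7, 4, 14]]
`print(lists[1])` → prints [8, 7, 4, 14]
`print(lists[2])` → prints [8, 7, 4, 14]
`print(shared)` → prints [8, 7, 4, 14]

Answer:
[8, 7, 4, 14]
[8, 7, 4, 14]
[8, 7, 4, 14]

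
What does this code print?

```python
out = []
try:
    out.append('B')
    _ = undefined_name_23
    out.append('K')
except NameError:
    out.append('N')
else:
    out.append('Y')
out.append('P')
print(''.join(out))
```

Execution trace: 'B' (try body) → 'N' (except NameError) → 'P' (after the try/except). Output: BNP

Answer: BNP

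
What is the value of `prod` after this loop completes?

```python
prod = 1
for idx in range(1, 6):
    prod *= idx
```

5! = 120
`prod` takes the values: 1 → 2 → 6 → 24 → 120

Answer: 120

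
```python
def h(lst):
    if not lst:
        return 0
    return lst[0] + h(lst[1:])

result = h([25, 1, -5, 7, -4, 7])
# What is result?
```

25 + 1 + (-5) + 7 + (-4) + 7 + 0 = 31

Answer: 31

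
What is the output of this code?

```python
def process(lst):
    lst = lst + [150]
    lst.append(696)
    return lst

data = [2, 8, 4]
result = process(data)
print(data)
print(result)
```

Key concept: rebinding parameter vs mutation.
Step by step:
`data = [2, 8, 4]` → data = [2, 8, 4]
`result = process(data)` → result = [2, 8, 4, 150, 696]
`print(data)` → prints [2, 8, 4]
`print(result)` → prints [2, 8, 4, 150, 696]

Answer:
[2, 8, 4]
[2, 8, 4, 150, 696]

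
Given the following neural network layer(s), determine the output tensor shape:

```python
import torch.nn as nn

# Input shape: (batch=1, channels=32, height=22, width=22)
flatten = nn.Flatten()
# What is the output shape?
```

Input: (1, 32, 22, 22) -> Output: (1, 15488)

Answer: (1, 15488)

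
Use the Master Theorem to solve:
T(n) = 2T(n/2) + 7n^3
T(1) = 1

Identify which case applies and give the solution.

a=2, b=2, f(n)=7n^3. log_2(2) = 1. Since c=3 > 1 and the regularity condition holds (2(n/2)^3 = (2/2^3)n^3 with 2/2^3 < 1), Case 3 applies: T(n) = Θ(f(n)) = O(n^3).

Answer: O(n^3) - Case 3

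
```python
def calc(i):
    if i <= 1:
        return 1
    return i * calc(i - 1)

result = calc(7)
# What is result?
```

calc(7) = 7 * 6 * 5 * 4 * 3 * 2 * 1 = 5040

Answer: 5040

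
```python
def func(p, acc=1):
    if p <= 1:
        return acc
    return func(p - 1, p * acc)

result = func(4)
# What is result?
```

Accumulator trace (n, acc): (4, 1) -> (3, 4) -> (2, 12) -> (1, 24) -> return 24

Answer: 24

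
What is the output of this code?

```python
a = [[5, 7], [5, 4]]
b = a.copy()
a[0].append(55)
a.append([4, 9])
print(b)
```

Key concept: shallow copy with nested lists.
Step by step:
`a = [[5, 7], [5, 4]]` → a = [[5, 7], [5, 4]]
`b = a.copy()` → b = [[5, 7], [5, 4]]
`a[0].append(55)` → a = [[5, 7, 55], [5, 4]]; b = [[5, 7, 55], [5, 4]]
`a.append([4, 9])` → a = [[5, 7, 55], [5, 4], [4, 9]]
`print(b)` → prints [[5, 7, 55], [5, 4]]

Answer: [[5, 7, 55], [5, 4]]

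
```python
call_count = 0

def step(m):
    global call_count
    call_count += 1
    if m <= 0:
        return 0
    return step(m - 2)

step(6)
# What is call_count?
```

Linear recursion stepping by 2: 4 calls from m=6 down to ≤0.

Answer: 4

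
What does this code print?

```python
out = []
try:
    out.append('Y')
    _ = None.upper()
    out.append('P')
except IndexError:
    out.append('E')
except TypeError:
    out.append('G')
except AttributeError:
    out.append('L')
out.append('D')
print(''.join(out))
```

Execution trace: 'Y' (try body) → 'L' (except AttributeError) → 'D' (after the try/except). Output: YLD

Answer: YLD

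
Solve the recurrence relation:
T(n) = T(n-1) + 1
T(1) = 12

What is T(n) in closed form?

Unrolling: T(n) = T(1) + 1·(n-1) = 12 + 1(n-1) = n + 11.

Answer: T(n) = n + 11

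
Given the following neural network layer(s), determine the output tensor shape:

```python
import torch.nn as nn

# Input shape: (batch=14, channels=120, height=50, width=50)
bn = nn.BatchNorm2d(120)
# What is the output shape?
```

Input: (14, 120, 50, 50) -> Output: (14, 120, 50, 50)

Answer: (14, 120, 50, 50)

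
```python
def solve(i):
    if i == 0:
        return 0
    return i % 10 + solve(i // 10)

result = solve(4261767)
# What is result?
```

Sum of digits of 4261767: 7 + 6 + 7 + 1 + 6 + 2 + 4 = 33

Answer: 33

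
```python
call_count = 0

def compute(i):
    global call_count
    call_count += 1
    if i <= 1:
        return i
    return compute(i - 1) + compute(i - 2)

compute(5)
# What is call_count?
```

Calls(i) = 1 + Calls(i-1) + Calls(i-2); Calls(0)=Calls(1)=1. For i=5 this gives 15.

Answer: 15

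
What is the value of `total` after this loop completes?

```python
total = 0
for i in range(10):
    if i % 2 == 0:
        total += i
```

Sum of even numbers 0 to 9
`total` takes the values: 0 → 2 → 6 → 12 → 20

Answer: 20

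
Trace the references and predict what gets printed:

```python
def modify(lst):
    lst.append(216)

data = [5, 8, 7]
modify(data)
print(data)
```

Key concept: function modifies passed list.
Step by step:
`data = [5, 8, 7]` → data = [5, 8, 7]
`modify(data)` → data = [5, 8, 7, 216]
`print(data)` → prints [5, 8, 7, 216]

Answer: [5, 8, 7, 216]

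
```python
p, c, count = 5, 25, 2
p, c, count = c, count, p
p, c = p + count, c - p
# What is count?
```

Trace:
`p, c, count = 5, 25, 2` → p = 5; c = 25; count = 2
`p, c, count = c, count, p` → p = 25; c = 2; count = 5
`p, c = p + count, c - p` → p = 30; c = -23
So count = 5

Answer: 5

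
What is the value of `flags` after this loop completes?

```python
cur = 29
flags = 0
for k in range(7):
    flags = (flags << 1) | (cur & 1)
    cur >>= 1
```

Reverse lowest 7 bits of 29
`flags` takes the values: 0 → 1 → 2 → 5 → 11 → 23 → 46 → 92

Answer: 92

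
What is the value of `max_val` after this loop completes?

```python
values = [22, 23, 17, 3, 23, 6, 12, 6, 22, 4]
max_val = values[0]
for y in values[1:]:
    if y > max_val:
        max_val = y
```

Maximum of [22, 23, 17, 3, 23, 6, 12, 6, 22, 4]
`max_val` takes the values: 22 → 23

Answer: 23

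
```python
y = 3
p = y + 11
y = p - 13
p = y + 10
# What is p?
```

Trace:
`y = 3` → y = 3
`p = y + 11` → p = 14
`y = p - 13` → y = 1
`p = y + 10` → p = 11
So p = 11

Answer: 11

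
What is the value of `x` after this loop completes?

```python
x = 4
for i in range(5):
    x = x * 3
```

Multiply by 3, 5 times: 4 * 3^5 = 972
`x` takes the values: 4 → 12 → 36 → 108 → 324 → 972

Answer: 972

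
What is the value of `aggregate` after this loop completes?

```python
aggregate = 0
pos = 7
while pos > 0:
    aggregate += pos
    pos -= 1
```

Sum 7 down to 1
`aggregate` takes the values: 0 → 7 → 13 → 18 → 22 → 25 → 27 → 28

Answer: 28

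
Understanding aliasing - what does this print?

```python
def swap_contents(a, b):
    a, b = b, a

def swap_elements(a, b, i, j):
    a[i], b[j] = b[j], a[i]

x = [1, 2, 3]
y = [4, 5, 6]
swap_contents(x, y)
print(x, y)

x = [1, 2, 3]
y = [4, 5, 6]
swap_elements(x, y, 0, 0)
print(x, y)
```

Key concept: parameter rebinding vs mutation.
Step by step:
`x = [1, 2, 3]` → x = [1, 2, 3]
`y = [4, 5, 6]` → y = [4, 5, 6]
`swap_contents(x, y)` → no visible change to tracked variables
`print(x, y)` → prints [1, 2, 3] [4, 5, 6]
`x = [1, 2, 3]` → x = [1, 2, 3]
`y = [4, 5, 6]` → y = [4, 5, 6]
`swap_elements(x, y, 0, 0)` → x = [4, 2, 3]; y = [1, 5, 6]
`print(x, y)` → prints [4, 2, 3] [1, 5, 6]

Answer:
[1, 2, 3] [4, 5, 6]
[4, 2, 3] [1, 5, 6]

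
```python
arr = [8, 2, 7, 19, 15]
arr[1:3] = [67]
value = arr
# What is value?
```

Trace:
`arr = [8, 2, 7, 19, 15]` → arr = [8, 2, 7, 19, 15]
`arr[1:3] = [67]` → arr = [8, 67, 19, 15]
`value = arr` → value = [8, 67, 19, 15]
So value = [8, 67, 19, 15]

Answer: [8, 67, 19, 15]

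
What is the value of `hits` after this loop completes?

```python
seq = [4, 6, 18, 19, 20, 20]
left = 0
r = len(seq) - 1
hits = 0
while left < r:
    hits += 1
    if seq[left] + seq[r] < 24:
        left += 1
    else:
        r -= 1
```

Steps to find pair summing to 24
`hits` takes the values: 0 → 1 → 2 → 3 → 4 → 5

Answer: 5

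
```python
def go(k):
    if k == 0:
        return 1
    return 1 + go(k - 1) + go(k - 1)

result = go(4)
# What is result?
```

go(k) = 1 + 2·go(k-1), go(0)=1. Closed form: (1+1)·2^4 - 1 = 31.

Answer: 31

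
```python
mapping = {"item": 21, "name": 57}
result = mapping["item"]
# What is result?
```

Trace:
`mapping = {"item": 21, "name": 57}` → mapping = {'item': 21, 'name': 57}
`result = mapping["item"]` → result = 21
So result = 21

Answer: 21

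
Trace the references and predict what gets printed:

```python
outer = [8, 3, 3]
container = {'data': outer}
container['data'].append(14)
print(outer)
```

Key concept: dict holds reference to list.
Step by step:
`outer = [8, 3, 3]` → outer = [8, 3, 3]
`container = {'data': outer}` → container = {'data': [8, 3, 3]}
`container['data'].append(14)` → outer = [8, 3, 3, 14]; container = {'data': [8, 3, 3, 14]}
`print(outer)` → prints [8, 3, 3, 14]

Answer: [8, 3, 3, 14]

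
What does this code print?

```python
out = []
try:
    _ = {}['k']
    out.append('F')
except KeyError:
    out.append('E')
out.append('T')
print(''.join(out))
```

Execution trace: 'E' (except KeyError) → 'T' (after the try/except). Output: ET

Answer: ET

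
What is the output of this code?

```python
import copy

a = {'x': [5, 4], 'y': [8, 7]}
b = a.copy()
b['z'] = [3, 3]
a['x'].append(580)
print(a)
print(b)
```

Key concept: shallow copy of dict with mutable values.
Step by step:
`a = {'x': [5, 4], 'y': [8, 7]}` → a = {'x': [5, 4], 'y': [8, 7]}
`b = a.copy()` → b = {'x': [5, 4], 'y': [8, 7]}
`b['z'] = [3, 3]` → b = {'x': [5, 4], 'y': [8, 7], 'z': [3, 3]}
`a['x'].append(580)` → a = {'x': [5, 4, 580], 'y': [8, 7]}; b = {'x': [5, 4, 580], 'y': [8, 7], 'z': [3, 3]}
`print(a)` → prints {'x': [5, 4, 580], 'y': [8, 7]}
`print(b)` → prints {'x': [5, 4, 580], 'y': [8, 7], 'z': [3, 3]}

Answer:
{'x': [5, 4, 580], 'y': [8, 7]}
{'x': [5, 4, 580], 'y': [8, 7], 'z': [3, 3]}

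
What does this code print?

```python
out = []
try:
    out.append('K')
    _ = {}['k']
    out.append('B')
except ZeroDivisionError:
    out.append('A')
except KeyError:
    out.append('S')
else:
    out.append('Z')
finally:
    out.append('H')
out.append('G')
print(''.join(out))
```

Execution trace: 'K' (try body) → 'S' (except KeyError) → 'H' (finally) → 'G' (after the try/except). Output: KSHG

Answer: KSHG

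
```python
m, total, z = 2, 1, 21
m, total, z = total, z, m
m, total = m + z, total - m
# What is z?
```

Trace:
`m, total, z = 2, 1, 21` → m = 2; total = 1; z = 21
`m, total, z = total, z, m` → m = 1; total = 21; z = 2
`m, total = m + z, total - m` → m = 3; total = 20
So z = 2

Answer: 2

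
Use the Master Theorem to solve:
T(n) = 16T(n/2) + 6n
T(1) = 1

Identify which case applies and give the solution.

a=16, b=2, f(n)=6n. log_2(16) = 4. Since c=1 < 4, Case 1 applies: T(n) = Θ(n^log_b(a)) = O(n^4).

Answer: O(n^4) - Case 1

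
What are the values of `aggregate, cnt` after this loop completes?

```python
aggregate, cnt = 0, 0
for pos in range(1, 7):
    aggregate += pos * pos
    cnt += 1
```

Sum of squares and count
`aggregate, cnt` takes the values: (0, 0) → (1, 0) → (1, 1) → (5, 1) → (5, 2) → (14, 2) → (14, 3) → (30, 3) → (30, 4) → (55, 4) → (55, 5) → (91, 5) → (91, 6)

Answer: 91, 6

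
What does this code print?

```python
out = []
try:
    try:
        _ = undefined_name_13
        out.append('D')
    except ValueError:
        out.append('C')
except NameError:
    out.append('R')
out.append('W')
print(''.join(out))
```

Execution trace: 'R' (outer except NameError) → 'W' (after the try/except). Output: RW

Answer: RW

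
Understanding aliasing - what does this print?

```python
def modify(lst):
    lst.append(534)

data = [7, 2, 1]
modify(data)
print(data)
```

Key concept: function modifies passed list.
Step by step:
`data = [7, 2, 1]` → data = [7, 2, 1]
`modify(data)` → data = [7, 2, 1, 534]
`print(data)` → prints [7, 2, 1, 534]

Answer: [7, 2, 1, 534]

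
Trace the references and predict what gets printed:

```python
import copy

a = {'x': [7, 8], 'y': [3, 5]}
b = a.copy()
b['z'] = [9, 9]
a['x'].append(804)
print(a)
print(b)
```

Key concept: shallow copy of dict with mutable values.
Step by step:
`a = {'x': [7, 8], 'y': [3, 5]}` → a = {'x': [7, 8], 'y': [3, 5]}
`b = a.copy()` → b = {'x': [7, 8], 'y': [3, 5]}
`b['z'] = [9, 9]` → b = {'x': [7, 8], 'y': [3, 5], 'z': [9, 9]}
`a['x'].append(804)` → a = {'x': [7, 8, 804], 'y': [3, 5]}; b = {'x': [7, 8, 804], 'y': [3, 5], 'z': [9, 9]}
`print(a)` → prints {'x': [7, 8, 804], 'y': [3, 5]}
`print(b)` → prints {'x': [7, 8, 804], 'y': [3, 5], 'z': [9, 9]}

Answer:
{'x': [7, 8, 804], 'y': [3, 5]}
{'x': [7, 8, 804], 'y': [3, 5], 'z': [9, 9]}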